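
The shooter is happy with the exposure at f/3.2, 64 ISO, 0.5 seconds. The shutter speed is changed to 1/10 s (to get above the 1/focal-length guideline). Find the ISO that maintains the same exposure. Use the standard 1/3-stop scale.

ISO 320

Shutter speed: 0.5 → 0.4 → 0.3 → 1/4 → 1/5 → 1/6 → 1/8 → 1/10 — 2 1/3 stops shorter (darker).
Need 2 1/3 stops brighter from the ISO: 64 → 80 → 100 → 125 → 160 → 200 → 250 → 320.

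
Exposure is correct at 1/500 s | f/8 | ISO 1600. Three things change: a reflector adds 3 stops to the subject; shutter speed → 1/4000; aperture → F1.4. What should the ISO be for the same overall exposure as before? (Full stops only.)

ISO 50

Scene light: 3 stops brighter.
Shutter speed: 1/500 → 1/1000 → 1/2000 → 1/4000 — 3 stops shorter (darker).
Aperture: f/8 → f/5.6 → f/4 → f/2.8 → f/2 → f/1.4 — 5 stops larger aperture (brighter).
Net so far: 5 stops brighter. ISO: 1600 → 800 → 400 → 200 → 100 → 50.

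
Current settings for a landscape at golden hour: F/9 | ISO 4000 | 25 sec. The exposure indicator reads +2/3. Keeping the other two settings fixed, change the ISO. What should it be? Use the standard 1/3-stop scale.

Overexposed by 2/3 stop → need 2/3 stop darker.
ISO: 4000 → 3200 → 2500.

ISO 2500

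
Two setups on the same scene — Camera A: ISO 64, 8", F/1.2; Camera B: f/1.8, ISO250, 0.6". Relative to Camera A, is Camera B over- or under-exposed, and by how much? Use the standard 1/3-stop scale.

2 2/3 stops darker

Aperture: f/1.2 → f/1.4 → f/1.6 → f/1.8 — 1 stop smaller aperture (darker).
Shutter speed: 8 → 6 → 5 → 4 → 3.2 → 2.5 → 2 → 1.6 → 1.3 → 1 → 0.8 → 0.6 — 3 2/3 stops faster (darker).
ISO: 64 → 80 → 100 → 125 → 160 → 200 → 250 — 2 stops raised (brighter).
Net: −1 −3 2/3 +2 = −2 2/3 stops.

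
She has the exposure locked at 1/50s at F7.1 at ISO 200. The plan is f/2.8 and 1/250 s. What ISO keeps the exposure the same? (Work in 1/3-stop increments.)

Aperture: f/7.1 → f/6.3 → f/5.6 → f/5 → f/4.5 → f/4 → f/3.5 → f/3.2 → f/2.8 — 2 2/3 stops opened up (brighter).
Shutter speed: 1/50 → 1/60 → 1/80 → 1/100 → 1/125 → 1/160 → 1/200 → 1/250 — 2 1/3 stops shorter (darker).
Net change so far: 1/3 stop brighter. Offset with the ISO: 200 → 160.

ISO 160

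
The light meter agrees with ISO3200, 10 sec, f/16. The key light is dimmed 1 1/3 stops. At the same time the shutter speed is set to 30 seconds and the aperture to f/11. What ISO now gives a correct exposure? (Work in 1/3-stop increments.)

Scene light: 1 1/3 stops darker.
Shutter speed: 10 → 13 → 15 → 20 → 25 → 30 — 1 2/3 stops slower (brighter).
Aperture: f/16 → f/14 → f/13 → f/11 — 1 stop wider (brighter).
Net so far: 1 1/3 stops brighter. ISO: 3200 → 2500 → 2000 → 1600 → 1250.

ISO 1250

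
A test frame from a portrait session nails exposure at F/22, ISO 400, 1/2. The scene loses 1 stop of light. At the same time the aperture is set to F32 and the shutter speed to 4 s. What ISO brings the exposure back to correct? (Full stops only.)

ISO 200

Scene light: 1 stop darker.
Aperture: f/22 → f/32 — 1 stop smaller aperture (darker).
Shutter speed: 1/2 → 1 → 2 → 4 — 3 stops slower (brighter).
Net so far: 1 stop brighter. ISO: 400 → 200.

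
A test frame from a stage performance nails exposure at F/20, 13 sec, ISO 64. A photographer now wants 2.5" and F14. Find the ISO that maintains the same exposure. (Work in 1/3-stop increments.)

Shutter speed: 13 → 10 → 8 → 6 → 5 → 4 → 3.2 → 2.5 — 2 1/3 stops shorter (darker).
Aperture: f/20 → f/18 → f/16 → f/14 — 1 stop wider (brighter).
Net change so far: 1 1/3 stops darker. Offset with the ISO: 64 → 80 → 100 → 125 → 160.

ISO 160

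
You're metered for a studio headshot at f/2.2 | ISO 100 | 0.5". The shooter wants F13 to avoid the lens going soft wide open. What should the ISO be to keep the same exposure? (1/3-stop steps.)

ISO 3200

Aperture: f/2.2 → f/2.5 → f/2.8 → f/3.2 → f/3.5 → f/4 → f/4.5 → f/5 → f/5.6 → f/6.3 → f/7.1 → f/8 → f/9 → f/10 → f/11 → f/13 — 5 stops smaller aperture (darker).
Need 5 stops brighter from the ISO: 100 → 125 → 160 → 200 → 250 → 320 → 400 → 500 → 640 → 800 → 1000 → 1250 → 1600 → 2000 → 2500 → 3200.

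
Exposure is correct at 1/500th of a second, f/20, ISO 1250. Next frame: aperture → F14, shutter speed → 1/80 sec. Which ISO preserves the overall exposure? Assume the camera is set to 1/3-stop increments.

ISO 100

Aperture: f/20 → f/18 → f/16 → f/14 — 1 stop wider (brighter).
Shutter speed: 1/500 → 1/400 → 1/320 → 1/250 → 1/200 → 1/160 → 1/125 → 1/100 → 1/80 — 2 2/3 stops slower (brighter).
Net change so far: 3 2/3 stops brighter. Offset with the ISO: 1250 → 1000 → 800 → 640 → 500 → 400 → 320 → 250 → 200 → 160 → 125 → 100.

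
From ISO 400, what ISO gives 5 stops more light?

ISO: 400 → 800 → 1600 → 3200 → 6400 → 12800 — 5 stops raised (brighter).

ISO 12800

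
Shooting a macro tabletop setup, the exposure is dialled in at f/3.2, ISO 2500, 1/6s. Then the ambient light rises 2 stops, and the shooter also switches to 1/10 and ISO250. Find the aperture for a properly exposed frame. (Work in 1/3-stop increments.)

f/1.6

Scene light: 2 stops brighter.
Shutter speed: 1/6 → 1/8 → 1/10 — 2/3 stop shorter (darker).
ISO: 2500 → 2000 → 1600 → 1250 → 1000 → 800 → 640 → 500 → 400 → 320 → 250 — 3 1/3 stops dropped (darker).
Net so far: 2 stops darker. Aperture: f/3.2 → f/2.8 → f/2.5 → f/2.2 → f/2 → f/1.8 → f/1.6.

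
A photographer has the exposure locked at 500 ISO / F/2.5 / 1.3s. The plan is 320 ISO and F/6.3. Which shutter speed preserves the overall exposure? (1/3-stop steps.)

13 s

ISO: 500 → 400 → 320 — 2/3 stop dropped (darker).
Aperture: f/2.5 → f/2.8 → f/3.2 → f/3.5 → f/4 → f/4.5 → f/5 → f/5.6 → f/6.3 — 2 2/3 stops narrower (darker).
Net change so far: 3 1/3 stops darker. Offset with the shutter speed: 1.3 → 1.6 → 2 → 2.5 → 3.2 → 4 → 5 → 6 → 8 → 10 → 13.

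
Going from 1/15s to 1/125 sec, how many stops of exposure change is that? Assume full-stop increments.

1/15 → 1/30 → 1/60 → 1/125 — count the steps: 3 stops.

3 stops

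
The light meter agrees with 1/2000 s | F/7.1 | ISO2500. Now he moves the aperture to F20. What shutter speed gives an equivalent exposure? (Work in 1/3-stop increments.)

1/250s

Aperture: f/7.1 → f/8 → f/9 → f/10 → f/11 → f/13 → f/14 → f/16 → f/18 → f/20 — 3 stops smaller aperture (darker).
Need 3 stops brighter from the shutter speed: 1/2000 → 1/1600 → 1/1250 → 1/1000 → 1/800 → 1/640 → 1/500 → 1/400 → 1/320 → 1/250.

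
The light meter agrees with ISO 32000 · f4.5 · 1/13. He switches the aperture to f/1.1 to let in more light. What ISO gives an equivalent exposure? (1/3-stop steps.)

ISO 2000

Aperture: f/4.5 → f/4 → f/3.5 → f/3.2 → f/2.8 → f/2.5 → f/2.2 → f/2 → f/1.8 → f/1.6 → f/1.4 → f/1.2 → f/1.1 — 4 stops opened up (brighter).
Need 4 stops darker from the ISO: 32000 → 25600 → 20000 → 16000 → 12800 → 10000 → 8000 → 6400 → 5000 → 4000 → 3200 → 2500 → 2000.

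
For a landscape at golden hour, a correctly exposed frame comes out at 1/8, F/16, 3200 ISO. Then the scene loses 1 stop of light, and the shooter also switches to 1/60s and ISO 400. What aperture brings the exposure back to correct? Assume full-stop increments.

Scene light: 1 stop darker.
Shutter speed: 1/8 → 1/15 → 1/30 → 1/60 — 3 stops shorter (darker).
ISO: 3200 → 1600 → 800 → 400 — 3 stops dropped (darker).
Net so far: 7 stops darker. Aperture: f/16 → f/11 → f/8 → f/5.6 → f/4 → f/2.8 → f/2 → f/1.4.

f/1.4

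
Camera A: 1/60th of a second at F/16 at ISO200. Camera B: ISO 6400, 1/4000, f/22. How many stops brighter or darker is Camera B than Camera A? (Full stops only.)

Aperture: f/16 → f/22 — 1 stop stopped down (darker).
Shutter speed: 1/60 → 1/125 → 1/250 → 1/500 → 1/1000 → 1/2000 → 1/4000 — 6 stops faster (darker).
ISO: 200 → 400 → 800 → 1600 → 3200 → 6400 — 5 stops raised (brighter).
Net: −1 −6 +5 = −2 stops.

2 stops darker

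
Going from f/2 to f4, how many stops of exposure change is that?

f/2 → f/2.8 → f/4 — count the steps: 2 stops.

2 stops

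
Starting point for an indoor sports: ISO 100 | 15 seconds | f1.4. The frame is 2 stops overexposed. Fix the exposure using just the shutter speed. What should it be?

4 s

Overexposed by 2 stops → need 2 stops darker.
Shutter speed: 15 → 8 → 4.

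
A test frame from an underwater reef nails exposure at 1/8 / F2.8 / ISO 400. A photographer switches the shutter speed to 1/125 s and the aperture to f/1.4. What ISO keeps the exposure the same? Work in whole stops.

ISO 1600

Shutter speed: 1/8 → 1/15 → 1/30 → 1/60 → 1/125 — 4 stops shorter (darker).
Aperture: f/2.8 → f/2 → f/1.4 — 2 stops larger aperture (brighter).
Net change so far: 2 stops darker. Offset with the ISO: 400 → 800 → 1600.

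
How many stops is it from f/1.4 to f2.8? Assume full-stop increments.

f/1.4 → f/2 → f/2.8 — count the steps: 2 stops.

2 stops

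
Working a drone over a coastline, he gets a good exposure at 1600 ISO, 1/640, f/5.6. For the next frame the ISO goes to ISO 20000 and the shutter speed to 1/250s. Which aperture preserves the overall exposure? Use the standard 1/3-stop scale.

f/32

ISO: 1600 → 2000 → 2500 → 3200 → 4000 → 5000 → 6400 → 8000 → 10000 → 12800 → 16000 → 20000 — 3 2/3 stops raised (brighter).
Shutter speed: 1/640 → 1/500 → 1/400 → 1/320 → 1/250 — 1 1/3 stops slower (brighter).
Net change so far: 5 stops brighter. Offset with the aperture: f/5.6 → f/6.3 → f/7.1 → f/8 → f/9 → f/10 → f/11 → f/13 → f/14 → f/16 → f/18 → f/20 → f/22 → f/25 → f/29 → f/32.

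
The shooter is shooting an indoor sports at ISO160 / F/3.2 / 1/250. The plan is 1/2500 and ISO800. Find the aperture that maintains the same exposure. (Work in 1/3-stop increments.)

Shutter speed: 1/250 → 1/320 → 1/400 → 1/500 → 1/640 → 1/800 → 1/1000 → 1/1250 → 1/1600 → 1/2000 → 1/2500 — 3 1/3 stops faster (darker).
ISO: 160 → 200 → 250 → 320 → 400 → 500 → 640 → 800 — 2 1/3 stops higher (brighter).
Net change so far: 1 stop darker. Offset with the aperture: f/3.2 → f/2.8 → f/2.5 → f/2.2.

f/2.2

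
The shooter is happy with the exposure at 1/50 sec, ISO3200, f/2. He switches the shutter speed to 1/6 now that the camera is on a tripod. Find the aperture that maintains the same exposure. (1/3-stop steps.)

Shutter speed: 1/50 → 1/40 → 1/30 → 1/25 → 1/20 → 1/15 → 1/13 → 1/10 → 1/8 → 1/6 — 3 stops longer (brighter).
Need 3 stops darker from the aperture: f/2 → f/2.2 → f/2.5 → f/2.8 → f/3.2 → f/3.5 → f/4 → f/4.5 → f/5 → f/5.6.

f/5.6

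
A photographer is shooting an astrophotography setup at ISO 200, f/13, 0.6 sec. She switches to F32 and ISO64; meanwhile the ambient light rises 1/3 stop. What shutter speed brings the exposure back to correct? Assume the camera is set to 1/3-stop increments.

Scene light: 1/3 stop brighter.
Aperture: f/13 → f/14 → f/16 → f/18 → f/20 → f/22 → f/25 → f/29 → f/32 — 2 2/3 stops narrower (darker).
ISO: 200 → 160 → 125 → 100 → 80 → 64 — 1 2/3 stops dropped (darker).
Net so far: 4 stops darker. Shutter speed: 0.6 → 0.8 → 1 → 1.3 → 1.6 → 2 → 2.5 → 3.2 → 4 → 5 → 6 → 8 → 10.

10 s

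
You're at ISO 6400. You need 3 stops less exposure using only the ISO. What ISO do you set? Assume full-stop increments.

ISO 800

ISO: 6400 → 3200 → 1600 → 800 — 3 stops lower (darker).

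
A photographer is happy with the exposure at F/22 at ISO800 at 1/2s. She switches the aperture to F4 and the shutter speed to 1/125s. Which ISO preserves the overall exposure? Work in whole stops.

ISO 1600

Aperture: f/22 → f/16 → f/11 → f/8 → f/5.6 → f/4 — 5 stops opened up (brighter).
Shutter speed: 1/2 → 1/4 → 1/8 → 1/15 → 1/30 → 1/60 → 1/125 — 6 stops shorter (darker).
Net change so far: 1 stop darker. Offset with the ISO: 800 → 1600.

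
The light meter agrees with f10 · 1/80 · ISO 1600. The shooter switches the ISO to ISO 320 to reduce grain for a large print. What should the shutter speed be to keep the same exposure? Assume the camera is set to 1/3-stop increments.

1/15s

ISO: 1600 → 1250 → 1000 → 800 → 640 → 500 → 400 → 320 — 2 1/3 stops lower (darker).
Need 2 1/3 stops brighter from the shutter speed: 1/80 → 1/60 → 1/50 → 1/40 → 1/30 → 1/25 → 1/20 → 1/15.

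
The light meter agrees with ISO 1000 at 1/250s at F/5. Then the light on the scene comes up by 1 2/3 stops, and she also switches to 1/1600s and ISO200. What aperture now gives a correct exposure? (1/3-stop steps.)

f/1.6

Scene light: 1 2/3 stops brighter.
Shutter speed: 1/250 → 1/320 → 1/400 → 1/500 → 1/640 → 1/800 → 1/1000 → 1/1250 → 1/1600 — 2 2/3 stops shorter (darker).
ISO: 1000 → 800 → 640 → 500 → 400 → 320 → 250 → 200 — 2 1/3 stops lower (darker).
Net so far: 3 1/3 stops darker. Aperture: f/5 → f/4.5 → f/4 → f/3.5 → f/3.2 → f/2.8 → f/2.5 → f/2.2 → f/2 → f/1.8 → f/1.6.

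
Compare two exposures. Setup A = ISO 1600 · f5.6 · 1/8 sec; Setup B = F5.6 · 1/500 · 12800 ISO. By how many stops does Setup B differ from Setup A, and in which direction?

3 stops darker

Aperture: unchanged.
Shutter speed: 1/8 → 1/15 → 1/30 → 1/60 → 1/125 → 1/250 → 1/500 — 6 stops shorter (darker).
ISO: 1600 → 3200 → 6400 → 12800 — 3 stops raised (brighter).
Net: −6 +3 = −3 stops.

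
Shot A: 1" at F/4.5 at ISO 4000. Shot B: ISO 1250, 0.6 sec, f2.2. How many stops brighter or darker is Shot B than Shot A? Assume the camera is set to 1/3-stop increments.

Aperture: f/4.5 → f/4 → f/3.5 → f/3.2 → f/2.8 → f/2.5 → f/2.2 — 2 stops wider (brighter).
Shutter speed: 1 → 0.8 → 0.6 — 2/3 stop faster (darker).
ISO: 4000 → 3200 → 2500 → 2000 → 1600 → 1250 — 1 2/3 stops dropped (darker).
Net: +2 −2/3 −1 2/3 = −1/3 stops.

1/3 stop darker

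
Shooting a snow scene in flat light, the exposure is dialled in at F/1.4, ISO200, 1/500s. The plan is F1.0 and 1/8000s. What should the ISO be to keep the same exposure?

Aperture: f/1.4 → f/1.0 — 1 stop wider (brighter).
Shutter speed: 1/500 → 1/1000 → 1/2000 → 1/4000 → 1/8000 — 4 stops faster (darker).
Net change so far: 3 stops darker. Offset with the ISO: 200 → 400 → 800 → 1600.

ISO 1600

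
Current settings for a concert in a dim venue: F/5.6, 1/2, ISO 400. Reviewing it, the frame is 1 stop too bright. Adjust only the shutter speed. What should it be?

1/4s

Overexposed by 1 stop → need 1 stop darker.
Shutter speed: 1/2 → 1/4.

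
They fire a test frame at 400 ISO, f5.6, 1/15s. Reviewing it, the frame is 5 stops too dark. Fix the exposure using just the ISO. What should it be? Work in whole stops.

ISO 12800

Underexposed by 5 stops → need 5 stops brighter.
ISO: 400 → 800 → 1600 → 3200 → 6400 → 12800.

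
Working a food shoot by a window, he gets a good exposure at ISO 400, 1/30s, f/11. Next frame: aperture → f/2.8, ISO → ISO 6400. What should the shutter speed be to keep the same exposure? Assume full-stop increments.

Aperture: f/11 → f/8 → f/5.6 → f/4 → f/2.8 — 4 stops opened up (brighter).
ISO: 400 → 800 → 1600 → 3200 → 6400 — 4 stops higher (brighter).
Net change so far: 8 stops brighter. Offset with the shutter speed: 1/30 → 1/60 → 1/125 → 1/250 → 1/500 → 1/1000 → 1/2000 → 1/4000 → 1/8000.

1/8000s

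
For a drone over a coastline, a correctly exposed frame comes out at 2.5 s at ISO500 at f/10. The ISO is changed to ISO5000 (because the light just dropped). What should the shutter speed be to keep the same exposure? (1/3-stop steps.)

1/4s

ISO: 500 → 640 → 800 → 1000 → 1250 → 1600 → 2000 → 2500 → 3200 → 4000 → 5000 — 3 1/3 stops raised (brighter).
Need 3 1/3 stops darker from the shutter speed: 2.5 → 2 → 1.6 → 1.3 → 1 → 0.8 → 0.6 → 0.5 → 0.4 → 0.3 → 1/4.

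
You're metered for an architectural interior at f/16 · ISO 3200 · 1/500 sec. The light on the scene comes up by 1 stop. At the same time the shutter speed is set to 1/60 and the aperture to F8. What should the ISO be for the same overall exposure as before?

Scene light: 1 stop brighter.
Shutter speed: 1/500 → 1/250 → 1/125 → 1/60 — 3 stops slower (brighter).
Aperture: f/16 → f/11 → f/8 — 2 stops wider (brighter).
Net so far: 6 stops brighter. ISO: 3200 → 1600 → 800 → 400 → 200 → 100 → 50.

ISO 50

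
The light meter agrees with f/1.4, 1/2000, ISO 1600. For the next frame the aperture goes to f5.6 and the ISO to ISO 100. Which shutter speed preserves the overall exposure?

Aperture: f/1.4 → f/2 → f/2.8 → f/4 → f/5.6 — 4 stops narrower (darker).
ISO: 1600 → 800 → 400 → 200 → 100 — 4 stops dropped (darker).
Net change so far: 8 stops darker. Offset with the shutter speed: 1/2000 → 1/1000 → 1/500 → 1/250 → 1/125 → 1/60 → 1/30 → 1/15 → 1/8.

1/8s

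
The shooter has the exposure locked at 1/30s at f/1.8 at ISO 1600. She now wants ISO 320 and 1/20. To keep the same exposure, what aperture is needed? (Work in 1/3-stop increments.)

f/1.0

ISO: 1600 → 1250 → 1000 → 800 → 640 → 500 → 400 → 320 — 2 1/3 stops lower (darker).
Shutter speed: 1/30 → 1/25 → 1/20 — 2/3 stop longer (brighter).
Net change so far: 1 2/3 stops darker. Offset with the aperture: f/1.8 → f/1.6 → f/1.4 → f/1.2 → f/1.1 → f/1.0.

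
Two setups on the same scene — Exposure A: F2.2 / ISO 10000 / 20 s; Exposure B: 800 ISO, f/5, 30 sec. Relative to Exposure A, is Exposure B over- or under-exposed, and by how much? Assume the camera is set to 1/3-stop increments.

Aperture: f/2.2 → f/2.5 → f/2.8 → f/3.2 → f/3.5 → f/4 → f/4.5 → f/5 — 2 1/3 stops smaller aperture (darker).
Shutter speed: 20 → 25 → 30 — 2/3 stop slower (brighter).
ISO: 10000 → 8000 → 6400 → 5000 → 4000 → 3200 → 2500 → 2000 → 1600 → 1250 → 1000 → 800 — 3 2/3 stops dropped (darker).
Net: −2 1/3 +2/3 −3 2/3 = −5 1/3 stops.

5 1/3 stops darker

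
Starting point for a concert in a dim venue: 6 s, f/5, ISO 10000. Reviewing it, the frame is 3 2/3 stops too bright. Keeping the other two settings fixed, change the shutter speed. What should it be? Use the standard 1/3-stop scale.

Overexposed by 3 2/3 stops → need 3 2/3 stops darker.
Shutter speed: 6 → 5 → 4 → 3.2 → 2.5 → 2 → 1.6 → 1.3 → 1 → 0.8 → 0.6 → 0.5.

0.5 s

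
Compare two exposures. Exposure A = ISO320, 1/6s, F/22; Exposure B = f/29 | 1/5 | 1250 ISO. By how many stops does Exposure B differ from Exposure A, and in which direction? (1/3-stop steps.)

1 2/3 stops brighter

Aperture: f/22 → f/25 → f/29 — 2/3 stop stopped down (darker).
Shutter speed: 1/6 → 1/5 — 1/3 stop longer (brighter).
ISO: 320 → 400 → 500 → 640 → 800 → 1000 → 1250 — 2 stops raised (brighter).
Net: −2/3 +1/3 +2 = +1 2/3 stops.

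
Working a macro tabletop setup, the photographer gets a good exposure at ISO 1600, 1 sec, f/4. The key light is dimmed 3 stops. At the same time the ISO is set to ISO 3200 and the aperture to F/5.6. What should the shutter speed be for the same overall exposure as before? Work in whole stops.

8 s

Scene light: 3 stops darker.
ISO: 1600 → 3200 — 1 stop raised (brighter).
Aperture: f/4 → f/5.6 — 1 stop stopped down (darker).
Net so far: 3 stops darker. Shutter speed: 1 → 2 → 4 → 8.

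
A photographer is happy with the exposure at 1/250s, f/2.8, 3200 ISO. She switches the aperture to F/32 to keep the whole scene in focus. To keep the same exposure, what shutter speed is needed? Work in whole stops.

1/2s

Aperture: f/2.8 → f/4 → f/5.6 → f/8 → f/11 → f/16 → f/22 → f/32 — 7 stops smaller aperture (darker).
Need 7 stops brighter from the shutter speed: 1/250 → 1/125 → 1/60 → 1/30 → 1/15 → 1/8 → 1/4 → 1/2.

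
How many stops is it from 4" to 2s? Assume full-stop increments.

1 stop

4 → 2 — count the steps: 1 stop.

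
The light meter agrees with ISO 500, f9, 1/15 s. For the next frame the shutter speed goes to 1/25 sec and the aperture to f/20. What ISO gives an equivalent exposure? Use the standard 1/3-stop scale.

Shutter speed: 1/15 → 1/20 → 1/25 — 2/3 stop shorter (darker).
Aperture: f/9 → f/10 → f/11 → f/13 → f/14 → f/16 → f/18 → f/20 — 2 1/3 stops smaller aperture (darker).
Net change so far: 3 stops darker. Offset with the ISO: 500 → 640 → 800 → 1000 → 1250 → 1600 → 2000 → 2500 → 3200 → 4000.

ISO 4000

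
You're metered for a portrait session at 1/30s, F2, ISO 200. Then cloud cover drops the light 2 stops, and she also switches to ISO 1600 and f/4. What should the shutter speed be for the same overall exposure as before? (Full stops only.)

Scene light: 2 stops darker.
ISO: 200 → 400 → 800 → 1600 — 3 stops raised (brighter).
Aperture: f/2 → f/2.8 → f/4 — 2 stops narrower (darker).
Net so far: 1 stop darker. Shutter speed: 1/30 → 1/15.

1/15s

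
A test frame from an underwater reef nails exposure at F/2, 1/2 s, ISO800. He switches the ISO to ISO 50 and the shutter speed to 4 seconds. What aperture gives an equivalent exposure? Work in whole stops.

f/1.4

ISO: 800 → 400 → 200 → 100 → 50 — 4 stops lower (darker).
Shutter speed: 1/2 → 1 → 2 → 4 — 3 stops slower (brighter).
Net change so far: 1 stop darker. Offset with the aperture: f/2 → f/1.4.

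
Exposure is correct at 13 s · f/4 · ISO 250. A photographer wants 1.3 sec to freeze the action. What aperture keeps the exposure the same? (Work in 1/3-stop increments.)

Shutter speed: 13 → 10 → 8 → 6 → 5 → 4 → 3.2 → 2.5 → 2 → 1.6 → 1.3 — 3 1/3 stops faster (darker).
Need 3 1/3 stops brighter from the aperture: f/4 → f/3.5 → f/3.2 → f/2.8 → f/2.5 → f/2.2 → f/2 → f/1.8 → f/1.6 → f/1.4 → f/1.2.

f/1.2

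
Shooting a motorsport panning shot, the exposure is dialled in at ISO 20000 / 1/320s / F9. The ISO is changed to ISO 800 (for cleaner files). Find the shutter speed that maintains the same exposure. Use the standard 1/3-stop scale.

1/13s

ISO: 20000 → 16000 → 12800 → 10000 → 8000 → 6400 → 5000 → 4000 → 3200 → 2500 → 2000 → 1600 → 1250 → 1000 → 800 — 4 2/3 stops lower (darker).
Need 4 2/3 stops brighter from the shutter speed: 1/320 → 1/250 → 1/200 → 1/160 → 1/125 → 1/100 → 1/80 → 1/60 → 1/50 → 1/40 → 1/30 → 1/25 → 1/20 → 1/15 → 1/13.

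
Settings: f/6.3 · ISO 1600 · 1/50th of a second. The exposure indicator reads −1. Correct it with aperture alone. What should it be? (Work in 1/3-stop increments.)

Underexposed by 1 stop → need 1 stop brighter.
Aperture: f/6.3 → f/5.6 → f/5 → f/4.5.

f/4.5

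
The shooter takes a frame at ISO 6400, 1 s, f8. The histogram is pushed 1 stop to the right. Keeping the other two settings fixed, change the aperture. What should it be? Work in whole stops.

f/11

Overexposed by 1 stop → need 1 stop darker.
Aperture: f/8 → f/11.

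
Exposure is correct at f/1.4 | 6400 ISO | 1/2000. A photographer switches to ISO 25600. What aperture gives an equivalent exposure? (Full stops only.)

ISO: 6400 → 12800 → 25600 — 2 stops higher (brighter).
Need 2 stops darker from the aperture: f/1.4 → f/2 → f/2.8.

f/2.8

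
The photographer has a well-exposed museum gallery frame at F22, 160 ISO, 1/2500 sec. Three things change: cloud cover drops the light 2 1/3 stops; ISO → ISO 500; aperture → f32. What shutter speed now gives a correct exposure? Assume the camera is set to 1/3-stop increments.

Scene light: 2 1/3 stops darker.
ISO: 160 → 200 → 250 → 320 → 400 → 500 — 1 2/3 stops higher (brighter).
Aperture: f/22 → f/25 → f/29 → f/32 — 1 stop stopped down (darker).
Net so far: 1 2/3 stops darker. Shutter speed: 1/2500 → 1/2000 → 1/1600 → 1/1250 → 1/1000 → 1/800.

1/800s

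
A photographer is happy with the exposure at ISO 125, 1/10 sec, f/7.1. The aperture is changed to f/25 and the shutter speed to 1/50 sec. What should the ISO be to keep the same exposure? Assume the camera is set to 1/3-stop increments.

ISO 8000

Aperture: f/7.1 → f/8 → f/9 → f/10 → f/11 → f/13 → f/14 → f/16 → f/18 → f/20 → f/22 → f/25 — 3 2/3 stops stopped down (darker).
Shutter speed: 1/10 → 1/13 → 1/15 → 1/20 → 1/25 → 1/30 → 1/40 → 1/50 — 2 1/3 stops shorter (darker).
Net change so far: 6 stops darker. Offset with the ISO: 125 → 160 → 200 → 250 → 320 → 400 → 500 → 640 → 800 → 1000 → 1250 → 1600 → 2000 → 2500 → 3200 → 4000 → 5000 → 6400 → 8000.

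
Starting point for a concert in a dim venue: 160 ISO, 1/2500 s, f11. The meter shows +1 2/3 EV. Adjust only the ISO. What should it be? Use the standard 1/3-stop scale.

Overexposed by 1 2/3 stops → need 1 2/3 stops darker.
ISO: 160 → 125 → 100 → 80 → 64 → 50.

ISO 50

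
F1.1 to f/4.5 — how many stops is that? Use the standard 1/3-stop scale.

4 stops

f/1.1 → f/1.2 → f/1.4 → f/1.6 → f/1.8 → f/2 → f/2.2 → f/2.5 → f/2.8 → f/3.2 → f/3.5 → f/4 → f/4.5 — count the steps: 12 third-stops = 4 stops.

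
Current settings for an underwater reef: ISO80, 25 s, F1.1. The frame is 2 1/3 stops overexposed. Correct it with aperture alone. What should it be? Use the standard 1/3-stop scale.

f/2.5

Overexposed by 2 1/3 stops → need 2 1/3 stops darker.
Aperture: f/1.1 → f/1.2 → f/1.4 → f/1.6 → f/1.8 → f/2 → f/2.2 → f/2.5.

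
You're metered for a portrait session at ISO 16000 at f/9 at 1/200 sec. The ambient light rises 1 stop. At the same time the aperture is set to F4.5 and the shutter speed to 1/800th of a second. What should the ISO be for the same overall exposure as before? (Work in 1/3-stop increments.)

ISO 8000

Scene light: 1 stop brighter.
Aperture: f/9 → f/8 → f/7.1 → f/6.3 → f/5.6 → f/5 → f/4.5 — 2 stops wider (brighter).
Shutter speed: 1/200 → 1/250 → 1/320 → 1/400 → 1/500 → 1/640 → 1/800 — 2 stops shorter (darker).
Net so far: 1 stop brighter. ISO: 16000 → 12800 → 10000 → 8000.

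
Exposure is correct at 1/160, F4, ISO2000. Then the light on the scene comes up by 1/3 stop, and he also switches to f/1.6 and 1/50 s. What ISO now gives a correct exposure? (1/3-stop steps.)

Scene light: 1/3 stop brighter.
Aperture: f/4 → f/3.5 → f/3.2 → f/2.8 → f/2.5 → f/2.2 → f/2 → f/1.8 → f/1.6 — 2 2/3 stops larger aperture (brighter).
Shutter speed: 1/160 → 1/125 → 1/100 → 1/80 → 1/60 → 1/50 — 1 2/3 stops slower (brighter).
Net so far: 4 2/3 stops brighter. ISO: 2000 → 1600 → 1250 → 1000 → 800 → 640 → 500 → 400 → 320 → 250 → 200 → 160 → 125 → 100 → 80.

ISO 80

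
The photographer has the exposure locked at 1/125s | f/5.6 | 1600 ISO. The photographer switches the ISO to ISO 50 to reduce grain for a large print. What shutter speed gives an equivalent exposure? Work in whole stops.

ISO: 1600 → 800 → 400 → 200 → 100 → 50 — 5 stops dropped (darker).
Need 5 stops brighter from the shutter speed: 1/125 → 1/60 → 1/30 → 1/15 → 1/8 → 1/4.

1/4s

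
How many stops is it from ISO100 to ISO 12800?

100 → 200 → 400 → 800 → 1600 → 3200 → 6400 → 12800 — count the steps: 7 stops.

7 stops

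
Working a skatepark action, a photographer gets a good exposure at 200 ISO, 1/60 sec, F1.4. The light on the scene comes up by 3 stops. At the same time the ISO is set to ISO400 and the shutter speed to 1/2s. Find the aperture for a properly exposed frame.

Scene light: 3 stops brighter.
ISO: 200 → 400 — 1 stop higher (brighter).
Shutter speed: 1/60 → 1/30 → 1/15 → 1/8 → 1/4 → 1/2 — 5 stops longer (brighter).
Net so far: 9 stops brighter. Aperture: f/1.4 → f/2 → f/2.8 → f/4 → f/5.6 → f/8 → f/11 → f/16 → f/22 → f/32.

f/32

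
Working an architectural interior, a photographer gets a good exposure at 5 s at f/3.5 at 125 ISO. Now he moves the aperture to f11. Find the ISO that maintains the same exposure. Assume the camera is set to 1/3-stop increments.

ISO 1250

Aperture: f/3.5 → f/4 → f/4.5 → f/5 → f/5.6 → f/6.3 → f/7.1 → f/8 → f/9 → f/10 → f/11 — 3 1/3 stops narrower (darker).
Need 3 1/3 stops brighter from the ISO: 125 → 160 → 200 → 250 → 320 → 400 → 500 → 640 → 800 → 1000 → 1250.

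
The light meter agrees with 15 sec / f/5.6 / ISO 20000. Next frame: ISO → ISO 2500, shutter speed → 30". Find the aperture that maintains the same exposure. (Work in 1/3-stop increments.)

ISO: 20000 → 16000 → 12800 → 10000 → 8000 → 6400 → 5000 → 4000 → 3200 → 2500 — 3 stops dropped (darker).
Shutter speed: 15 → 20 → 25 → 30 — 1 stop slower (brighter).
Net change so far: 2 stops darker. Offset with the aperture: f/5.6 → f/5 → f/4.5 → f/4 → f/3.5 → f/3.2 → f/2.8.

f/2.8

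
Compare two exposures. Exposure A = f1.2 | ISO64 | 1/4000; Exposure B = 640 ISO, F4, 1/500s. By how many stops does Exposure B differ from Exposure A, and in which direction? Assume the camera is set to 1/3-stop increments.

Aperture: f/1.2 → f/1.4 → f/1.6 → f/1.8 → f/2 → f/2.2 → f/2.5 → f/2.8 → f/3.2 → f/3.5 → f/4 — 3 1/3 stops stopped down (darker).
Shutter speed: 1/4000 → 1/3200 → 1/2500 → 1/2000 → 1/1600 → 1/1250 → 1/1000 → 1/800 → 1/640 → 1/500 — 3 stops slower (brighter).
ISO: 64 → 80 → 100 → 125 → 160 → 200 → 250 → 320 → 400 → 500 → 640 — 3 1/3 stops raised (brighter).
Net: −3 1/3 +3 +3 1/3 = +3 stops.

3 stops brighter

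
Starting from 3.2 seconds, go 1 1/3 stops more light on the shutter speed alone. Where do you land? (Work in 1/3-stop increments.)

8 s

Shutter speed: 3.2 → 4 → 5 → 6 → 8 — 1 1/3 stops longer (brighter).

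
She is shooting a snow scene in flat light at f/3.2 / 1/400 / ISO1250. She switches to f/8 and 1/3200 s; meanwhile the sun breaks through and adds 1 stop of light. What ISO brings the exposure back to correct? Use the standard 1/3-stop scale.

ISO 32000

Scene light: 1 stop brighter.
Aperture: f/3.2 → f/3.5 → f/4 → f/4.5 → f/5 → f/5.6 → f/6.3 → f/7.1 → f/8 — 2 2/3 stops stopped down (darker).
Shutter speed: 1/400 → 1/500 → 1/640 → 1/800 → 1/1000 → 1/1250 → 1/1600 → 1/2000 → 1/2500 → 1/3200 — 3 stops faster (darker).
Net so far: 4 2/3 stops darker. ISO: 1250 → 1600 → 2000 → 2500 → 3200 → 4000 → 5000 → 6400 → 8000 → 10000 → 12800 → 16000 → 20000 → 25600 → 32000.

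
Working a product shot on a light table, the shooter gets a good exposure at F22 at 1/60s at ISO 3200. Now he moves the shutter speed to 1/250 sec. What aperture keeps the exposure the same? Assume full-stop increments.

Shutter speed: 1/60 → 1/125 → 1/250 — 2 stops faster (darker).
Need 2 stops brighter from the aperture: f/22 → f/16 → f/11.

f/11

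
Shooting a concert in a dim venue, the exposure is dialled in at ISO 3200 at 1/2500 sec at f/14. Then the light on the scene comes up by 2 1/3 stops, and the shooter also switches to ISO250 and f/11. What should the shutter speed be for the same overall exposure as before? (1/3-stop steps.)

1/1600s

Scene light: 2 1/3 stops brighter.
ISO: 3200 → 2500 → 2000 → 1600 → 1250 → 1000 → 800 → 640 → 500 → 400 → 320 → 250 — 3 2/3 stops dropped (darker).
Aperture: f/14 → f/13 → f/11 — 2/3 stop opened up (brighter).
Net so far: 2/3 stop darker. Shutter speed: 1/2500 → 1/2000 → 1/1600.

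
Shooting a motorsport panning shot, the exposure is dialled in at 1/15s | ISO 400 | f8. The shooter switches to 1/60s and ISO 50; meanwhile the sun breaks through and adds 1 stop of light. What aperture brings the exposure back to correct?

Scene light: 1 stop brighter.
Shutter speed: 1/15 → 1/30 → 1/60 — 2 stops shorter (darker).
ISO: 400 → 200 → 100 → 50 — 3 stops dropped (darker).
Net so far: 4 stops darker. Aperture: f/8 → f/5.6 → f/4 → f/2.8 → f/2.

f/2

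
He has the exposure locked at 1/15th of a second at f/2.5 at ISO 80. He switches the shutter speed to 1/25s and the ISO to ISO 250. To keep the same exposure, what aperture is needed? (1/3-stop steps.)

Shutter speed: 1/15 → 1/20 → 1/25 — 2/3 stop faster (darker).
ISO: 80 → 100 → 125 → 160 → 200 → 250 — 1 2/3 stops raised (brighter).
Net change so far: 1 stop brighter. Offset with the aperture: f/2.5 → f/2.8 → f/3.2 → f/3.5.

f/3.5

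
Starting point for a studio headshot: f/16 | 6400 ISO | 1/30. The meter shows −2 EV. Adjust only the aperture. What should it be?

f/8

Underexposed by 2 stops → need 2 stops brighter.
Aperture: f/16 → f/11 → f/8.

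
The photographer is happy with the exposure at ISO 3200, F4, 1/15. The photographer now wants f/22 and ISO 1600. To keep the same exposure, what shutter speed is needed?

4 s

Aperture: f/4 → f/5.6 → f/8 → f/11 → f/16 → f/22 — 5 stops stopped down (darker).
ISO: 3200 → 1600 — 1 stop dropped (darker).
Net change so far: 6 stops darker. Offset with the shutter speed: 1/15 → 1/8 → 1/4 → 1/2 → 1 → 2 → 4.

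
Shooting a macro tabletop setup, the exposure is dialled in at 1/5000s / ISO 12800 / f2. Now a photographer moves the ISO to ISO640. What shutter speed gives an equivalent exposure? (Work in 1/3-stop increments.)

1/250s

ISO: 12800 → 10000 → 8000 → 6400 → 5000 → 4000 → 3200 → 2500 → 2000 → 1600 → 1250 → 1000 → 800 → 640 — 4 1/3 stops dropped (darker).
Need 4 1/3 stops brighter from the shutter speed: 1/5000 → 1/4000 → 1/3200 → 1/2500 → 1/2000 → 1/1600 → 1/1250 → 1/1000 → 1/800 → 1/640 → 1/500 → 1/400 → 1/320 → 1/250.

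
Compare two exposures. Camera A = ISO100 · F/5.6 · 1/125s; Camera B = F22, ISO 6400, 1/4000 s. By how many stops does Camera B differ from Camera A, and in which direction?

3 stops darker

Aperture: f/5.6 → f/8 → f/11 → f/16 → f/22 — 4 stops stopped down (darker).
Shutter speed: 1/125 → 1/250 → 1/500 → 1/1000 → 1/2000 → 1/4000 — 5 stops faster (darker).
ISO: 100 → 200 → 400 → 800 → 1600 → 3200 → 6400 — 6 stops higher (brighter).
Net: −4 −5 +6 = −3 stops.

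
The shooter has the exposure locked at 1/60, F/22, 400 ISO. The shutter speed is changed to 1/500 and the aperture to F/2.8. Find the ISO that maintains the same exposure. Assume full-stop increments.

ISO 50

Shutter speed: 1/60 → 1/125 → 1/250 → 1/500 — 3 stops faster (darker).
Aperture: f/22 → f/16 → f/11 → f/8 → f/5.6 → f/4 → f/2.8 — 6 stops wider (brighter).
Net change so far: 3 stops brighter. Offset with the ISO: 400 → 200 → 100 → 50.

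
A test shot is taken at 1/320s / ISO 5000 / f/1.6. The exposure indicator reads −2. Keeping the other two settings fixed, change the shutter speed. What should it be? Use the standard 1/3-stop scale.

1/80s

Underexposed by 2 stops → need 2 stops brighter.
Shutter speed: 1/320 → 1/250 → 1/200 → 1/160 → 1/125 → 1/100 → 1/80.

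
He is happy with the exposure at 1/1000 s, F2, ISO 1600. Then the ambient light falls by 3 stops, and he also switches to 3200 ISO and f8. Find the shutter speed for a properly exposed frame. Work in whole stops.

1/15s

Scene light: 3 stops darker.
ISO: 1600 → 3200 — 1 stop higher (brighter).
Aperture: f/2 → f/2.8 → f/4 → f/5.6 → f/8 — 4 stops smaller aperture (darker).
Net so far: 6 stops darker. Shutter speed: 1/1000 → 1/500 → 1/250 → 1/125 → 1/60 → 1/30 → 1/15.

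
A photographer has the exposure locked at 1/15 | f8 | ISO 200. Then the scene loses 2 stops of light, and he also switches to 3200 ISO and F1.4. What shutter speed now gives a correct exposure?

Scene light: 2 stops darker.
ISO: 200 → 400 → 800 → 1600 → 3200 — 4 stops raised (brighter).
Aperture: f/8 → f/5.6 → f/4 → f/2.8 → f/2 → f/1.4 — 5 stops larger aperture (brighter).
Net so far: 7 stops brighter. Shutter speed: 1/15 → 1/30 → 1/60 → 1/125 → 1/250 → 1/500 → 1/1000 → 1/2000.

1/2000s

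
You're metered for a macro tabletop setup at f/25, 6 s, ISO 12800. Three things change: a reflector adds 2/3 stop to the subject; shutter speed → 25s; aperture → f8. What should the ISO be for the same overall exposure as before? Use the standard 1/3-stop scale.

Scene light: 2/3 stop brighter.
Shutter speed: 6 → 8 → 10 → 13 → 15 → 20 → 25 — 2 stops slower (brighter).
Aperture: f/25 → f/22 → f/20 → f/18 → f/16 → f/14 → f/13 → f/11 → f/10 → f/9 → f/8 — 3 1/3 stops larger aperture (brighter).
Net so far: 6 stops brighter. ISO: 12800 → 10000 → 8000 → 6400 → 5000 → 4000 → 3200 → 2500 → 2000 → 1600 → 1250 → 1000 → 800 → 640 → 500 → 400 → 320 → 250 → 200.

ISO 200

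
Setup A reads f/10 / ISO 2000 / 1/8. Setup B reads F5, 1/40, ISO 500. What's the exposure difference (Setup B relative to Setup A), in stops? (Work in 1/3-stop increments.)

Aperture: f/10 → f/9 → f/8 → f/7.1 → f/6.3 → f/5.6 → f/5 — 2 stops opened up (brighter).
Shutter speed: 1/8 → 1/10 → 1/13 → 1/15 → 1/20 → 1/25 → 1/30 → 1/40 — 2 1/3 stops faster (darker).
ISO: 2000 → 1600 → 1250 → 1000 → 800 → 640 → 500 — 2 stops lower (darker).
Net: +2 −2 1/3 −2 = −2 1/3 stops.

2 1/3 stops darker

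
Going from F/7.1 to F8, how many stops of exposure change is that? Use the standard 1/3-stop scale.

f/7.1 → f/8 — count the steps: 1 third-stops = 1/3 stop.

1/3 stop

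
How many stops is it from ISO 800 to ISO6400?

3 stops

800 → 1600 → 3200 → 6400 — count the steps: 3 stops.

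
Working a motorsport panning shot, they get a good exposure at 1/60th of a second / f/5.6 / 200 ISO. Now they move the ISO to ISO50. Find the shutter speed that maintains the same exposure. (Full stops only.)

ISO: 200 → 100 → 50 — 2 stops lower (darker).
Need 2 stops brighter from the shutter speed: 1/60 → 1/30 → 1/15.

1/15s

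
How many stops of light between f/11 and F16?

f/11 → f/16 — count the steps: 1 stop.

1 stop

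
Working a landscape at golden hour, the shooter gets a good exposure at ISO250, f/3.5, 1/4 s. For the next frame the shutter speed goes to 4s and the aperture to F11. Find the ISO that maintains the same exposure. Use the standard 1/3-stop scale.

Shutter speed: 1/4 → 0.3 → 0.4 → 0.5 → 0.6 → 0.8 → 1 → 1.3 → 1.6 → 2 → 2.5 → 3.2 → 4 — 4 stops longer (brighter).
Aperture: f/3.5 → f/4 → f/4.5 → f/5 → f/5.6 → f/6.3 → f/7.1 → f/8 → f/9 → f/10 → f/11 — 3 1/3 stops narrower (darker).
Net change so far: 2/3 stop brighter. Offset with the ISO: 250 → 200 → 160.

ISO 160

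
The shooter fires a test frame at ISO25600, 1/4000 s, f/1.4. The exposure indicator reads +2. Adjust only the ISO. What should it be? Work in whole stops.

Overexposed by 2 stops → need 2 stops darker.
ISO: 25600 → 12800 → 6400.

ISO 6400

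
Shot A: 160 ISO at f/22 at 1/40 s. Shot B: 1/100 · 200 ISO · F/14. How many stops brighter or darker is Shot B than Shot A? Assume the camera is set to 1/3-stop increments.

1/3 stop brighter

Aperture: f/22 → f/20 → f/18 → f/16 → f/14 — 1 1/3 stops wider (brighter).
Shutter speed: 1/40 → 1/50 → 1/60 → 1/80 → 1/100 — 1 1/3 stops shorter (darker).
ISO: 160 → 200 — 1/3 stop higher (brighter).
Net: +1 1/3 −1 1/3 +1/3 = +1/3 stops.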